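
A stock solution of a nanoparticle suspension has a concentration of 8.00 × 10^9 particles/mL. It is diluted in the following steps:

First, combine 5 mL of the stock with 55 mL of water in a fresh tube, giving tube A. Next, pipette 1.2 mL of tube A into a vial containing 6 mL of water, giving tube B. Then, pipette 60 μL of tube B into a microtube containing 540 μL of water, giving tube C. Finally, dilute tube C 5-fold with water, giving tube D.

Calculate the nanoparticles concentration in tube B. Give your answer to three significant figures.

1.11 × 10^8 particles/mL

Step 1: 5 mL + 55 mL = 60 mL total → factor 60/5 = 12
Step 2: 1.2 mL + 6 mL = 7.2 mL total → factor 7.2/1.2 = 6
Dilution factor through tube B = 12 × 6 = 72
[tube B] = 8.00 × 10^9 particles/mL / 72 = 1.11 × 10^8 particles/mL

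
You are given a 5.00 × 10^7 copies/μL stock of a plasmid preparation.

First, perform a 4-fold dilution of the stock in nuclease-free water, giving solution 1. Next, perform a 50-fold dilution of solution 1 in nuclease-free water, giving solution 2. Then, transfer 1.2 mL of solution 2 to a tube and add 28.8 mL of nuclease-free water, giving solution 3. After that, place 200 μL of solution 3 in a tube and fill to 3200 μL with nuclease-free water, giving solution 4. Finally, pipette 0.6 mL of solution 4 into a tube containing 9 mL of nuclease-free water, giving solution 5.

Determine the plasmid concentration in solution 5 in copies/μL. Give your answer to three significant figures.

39.1 copies/μL

Step 1: 4-fold → factor 4
Step 2: 50-fold → factor 50
Step 3: 1.2 mL + 28.8 mL = 30 mL total → factor 30/1.2 = 25
Step 4: 200 μL brought to 3200 μL → factor 3200/200 = 16
Step 5: 0.6 mL + 9 mL = 9.6 mL total → factor 9.6/0.6 = 16
Overall dilution factor = 4 × 50 × 25 × 16 × 16 = 1.28 × 10^6
Final = 5.00 × 10^7 copies/μL / 1.28 × 10^6 = 39.1 copies/μL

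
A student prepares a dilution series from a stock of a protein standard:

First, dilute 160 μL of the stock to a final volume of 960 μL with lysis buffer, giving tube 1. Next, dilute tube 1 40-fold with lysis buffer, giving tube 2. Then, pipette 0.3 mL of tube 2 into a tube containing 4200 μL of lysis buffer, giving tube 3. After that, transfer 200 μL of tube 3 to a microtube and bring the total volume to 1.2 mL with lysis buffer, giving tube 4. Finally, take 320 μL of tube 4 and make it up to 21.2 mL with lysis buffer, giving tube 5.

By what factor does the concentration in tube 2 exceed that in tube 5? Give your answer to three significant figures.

Step 1: 160 μL brought to 960 μL → factor 960/160 = 6
Step 2: 40-fold → factor 40
Step 3: 0.3 mL + 4200 μL = 4.5 mL total → factor 4.5/0.3 = 15
Step 4: 200 μL brought to 1.2 mL → factor 1200/200 = 6
Step 5: 320 μL brought to 21.2 mL → factor 21200/320 = 66.25
Dilution factor to tube 2 = 240; to tube 5 = 1.431 × 10^6
[tube 2]/[tube 5] = (factor to tube 5)/(factor to tube 2) = 1.431 × 10^6/240 = 5.96 × 10^3

5.96 × 10^3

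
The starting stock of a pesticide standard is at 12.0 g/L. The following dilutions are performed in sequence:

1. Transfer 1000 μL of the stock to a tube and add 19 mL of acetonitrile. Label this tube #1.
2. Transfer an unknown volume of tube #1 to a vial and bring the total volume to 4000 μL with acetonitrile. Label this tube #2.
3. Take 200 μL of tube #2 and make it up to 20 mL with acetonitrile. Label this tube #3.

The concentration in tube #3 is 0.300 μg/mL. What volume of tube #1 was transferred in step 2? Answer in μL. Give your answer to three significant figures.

Step 1: 1000 μL + 19 mL = 20000 μL total → factor 20000/1000 = 20
Step 2: v brought to 4000 μL → factor = 4000 μL/v
Step 3: 200 μL brought to 20 mL → factor 20000/200 = 100
Product of known-step factors = 2000
Overall factor = 12.0 g/L / (0.300 μg/mL) = 40000
Step-2 factor = 40000 / 2000 = 20
v = 4000 μL / 20 = 200 μL

200 μL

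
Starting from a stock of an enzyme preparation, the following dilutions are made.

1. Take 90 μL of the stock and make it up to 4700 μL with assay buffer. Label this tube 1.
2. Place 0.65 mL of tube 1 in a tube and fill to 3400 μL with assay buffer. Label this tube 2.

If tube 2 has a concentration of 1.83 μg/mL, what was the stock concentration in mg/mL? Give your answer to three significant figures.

Step 1: 90 μL brought to 4700 μL → factor 4700/90 = 52.222
Step 2: 0.65 mL brought to 3400 μL → factor 3.4/0.65 = 5.2308
Overall dilution factor = 52.222 × 5.2308 = 273.16
Stock = 1.83 μg/mL × 273.16 = 499.9 μg/mL = 0.500 mg/mL

0.500 mg/mL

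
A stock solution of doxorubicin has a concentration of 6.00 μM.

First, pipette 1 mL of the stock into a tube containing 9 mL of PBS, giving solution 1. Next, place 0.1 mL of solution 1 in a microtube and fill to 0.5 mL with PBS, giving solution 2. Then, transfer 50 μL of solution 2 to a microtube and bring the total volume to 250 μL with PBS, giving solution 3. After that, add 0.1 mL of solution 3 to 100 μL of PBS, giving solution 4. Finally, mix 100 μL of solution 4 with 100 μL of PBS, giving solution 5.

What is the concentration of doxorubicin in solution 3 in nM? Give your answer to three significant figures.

24.0 nM

Step 1: 1 mL + 9 mL = 10 mL total → factor 10/1 = 10
Step 2: 0.1 mL brought to 0.5 mL → factor 0.5/0.1 = 5
Step 3: 50 μL brought to 250 μL → factor 250/50 = 5
Dilution factor through solution 3 = 10 × 5 × 5 = 250
[solution 3] = 6.00 μM / 250 = 0.02400 μM = 24.0 nM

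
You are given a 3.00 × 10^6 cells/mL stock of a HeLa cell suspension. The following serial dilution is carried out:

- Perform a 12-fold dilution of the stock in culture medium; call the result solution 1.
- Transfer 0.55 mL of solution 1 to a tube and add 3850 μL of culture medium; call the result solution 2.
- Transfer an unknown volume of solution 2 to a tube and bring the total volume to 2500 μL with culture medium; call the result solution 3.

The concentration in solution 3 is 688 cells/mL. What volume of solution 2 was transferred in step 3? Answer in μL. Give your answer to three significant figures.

Step 1: 12-fold → factor 12
Step 2: 0.55 mL + 3850 μL = 4.4 mL total → factor 4.4/0.55 = 8
Step 3: v brought to 2500 μL → factor = 2500 μL/v
Product of known-step factors = 96
Overall factor = 3.00 × 10^6 cells/mL / (688 cells/mL) = 4360.5
Step-3 factor = 4360.5 / 96 = 45.422
v = 2500 μL / 45.422 = 55.0 μL

55.0 μL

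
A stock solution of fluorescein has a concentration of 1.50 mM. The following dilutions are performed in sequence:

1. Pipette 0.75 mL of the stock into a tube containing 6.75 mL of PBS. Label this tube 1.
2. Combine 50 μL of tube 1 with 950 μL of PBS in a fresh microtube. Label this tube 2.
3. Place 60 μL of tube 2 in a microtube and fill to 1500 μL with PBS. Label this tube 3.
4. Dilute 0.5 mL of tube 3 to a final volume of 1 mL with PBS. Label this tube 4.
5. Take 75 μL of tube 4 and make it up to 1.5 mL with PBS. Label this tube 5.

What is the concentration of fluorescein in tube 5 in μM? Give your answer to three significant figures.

Step 1: 0.75 mL + 6.75 mL = 7.5 mL total → factor 7.5/0.75 = 10
Step 2: 50 μL + 950 μL = 1000 μL total → factor 1000/50 = 20
Step 3: 60 μL brought to 1500 μL → factor 1500/60 = 25
Step 4: 0.5 mL brought to 1 mL → factor 1/0.5 = 2
Step 5: 75 μL brought to 1.5 mL → factor 1500/75 = 20
Overall dilution factor = 10 × 20 × 25 × 2 × 20 = 2 × 10^5
Final = 1.50 mM / 2 × 10^5 = 7.500 × 10^-6 mM = 0.00750 μM

0.00750 μM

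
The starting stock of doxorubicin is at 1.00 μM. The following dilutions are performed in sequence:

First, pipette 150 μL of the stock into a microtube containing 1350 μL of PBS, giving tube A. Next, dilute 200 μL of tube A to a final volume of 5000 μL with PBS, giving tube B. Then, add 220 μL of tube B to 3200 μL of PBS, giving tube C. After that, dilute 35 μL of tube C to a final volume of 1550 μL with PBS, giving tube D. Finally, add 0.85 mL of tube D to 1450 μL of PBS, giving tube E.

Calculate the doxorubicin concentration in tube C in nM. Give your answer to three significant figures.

0.257 nM

Step 1: 150 μL + 1350 μL = 1500 μL total → factor 1500/150 = 10
Step 2: 200 μL brought to 5000 μL → factor 5000/200 = 25
Step 3: 220 μL + 3200 μL = 3420 μL total → factor 3420/220 = 15.545
Dilution factor through tube C = 10 × 25 × 15.545 = 3886.4
[tube C] = 1.00 μM / 3886.4 = 0.0002573 μM = 0.257 nM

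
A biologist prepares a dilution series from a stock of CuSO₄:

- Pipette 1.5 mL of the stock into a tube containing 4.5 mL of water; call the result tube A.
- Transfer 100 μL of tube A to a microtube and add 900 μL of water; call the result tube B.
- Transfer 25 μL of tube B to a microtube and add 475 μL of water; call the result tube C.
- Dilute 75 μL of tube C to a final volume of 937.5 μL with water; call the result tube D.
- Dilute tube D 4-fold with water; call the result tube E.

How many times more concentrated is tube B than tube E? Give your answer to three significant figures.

1.00 × 10^3

Step 1: 1.5 mL + 4.5 mL = 6 mL total → factor 6/1.5 = 4
Step 2: 100 μL + 900 μL = 1000 μL total → factor 1000/100 = 10
Step 3: 25 μL + 475 μL = 500 μL total → factor 500/25 = 20
Step 4: 75 μL brought to 937.5 μL → factor 937.5/75 = 12.5
Step 5: 4-fold → factor 4
Dilution factor to tube B = 40; to tube E = 40000
[tube B]/[tube E] = (factor to tube E)/(factor to tube B) = 40000/40 = 1.00 × 10^3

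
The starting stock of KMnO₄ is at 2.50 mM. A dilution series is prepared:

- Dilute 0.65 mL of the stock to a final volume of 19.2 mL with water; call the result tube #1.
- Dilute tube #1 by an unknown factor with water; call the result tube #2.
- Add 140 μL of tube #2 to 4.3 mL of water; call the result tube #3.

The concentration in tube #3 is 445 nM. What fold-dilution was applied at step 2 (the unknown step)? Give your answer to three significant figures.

6.00-fold

Step 1: 0.65 mL brought to 19.2 mL → factor 19.2/0.65 = 29.538
Step 2: unknown factor x
Step 3: 140 μL + 4.3 mL = 4440 μL total → factor 4440/140 = 31.714
Product of known-step factors = 936.79
Overall factor = 2.50 mM / (445 nM) = 5618
x = 5618 / 936.79 = 6.00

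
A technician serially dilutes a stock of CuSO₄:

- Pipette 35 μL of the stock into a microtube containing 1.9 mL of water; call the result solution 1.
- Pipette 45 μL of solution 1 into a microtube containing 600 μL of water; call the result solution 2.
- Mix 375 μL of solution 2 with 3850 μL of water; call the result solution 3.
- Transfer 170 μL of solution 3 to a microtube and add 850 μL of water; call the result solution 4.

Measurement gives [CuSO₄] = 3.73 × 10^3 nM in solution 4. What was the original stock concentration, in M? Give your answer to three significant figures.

Step 1: 35 μL + 1.9 mL = 1935 μL total → factor 1935/35 = 55.286
Step 2: 45 μL + 600 μL = 645 μL total → factor 645/45 = 14.333
Step 3: 375 μL + 3850 μL = 4225 μL total → factor 4225/375 = 11.267
Step 4: 170 μL + 850 μL = 1020 μL total → factor 1020/170 = 6
Overall dilution factor = 55.286 × 14.333 × 11.267 × 6 = 53568
Stock = 3.73 × 10^3 nM × 53568 = 1.998 × 10^8 nM = 0.200 M

0.200 M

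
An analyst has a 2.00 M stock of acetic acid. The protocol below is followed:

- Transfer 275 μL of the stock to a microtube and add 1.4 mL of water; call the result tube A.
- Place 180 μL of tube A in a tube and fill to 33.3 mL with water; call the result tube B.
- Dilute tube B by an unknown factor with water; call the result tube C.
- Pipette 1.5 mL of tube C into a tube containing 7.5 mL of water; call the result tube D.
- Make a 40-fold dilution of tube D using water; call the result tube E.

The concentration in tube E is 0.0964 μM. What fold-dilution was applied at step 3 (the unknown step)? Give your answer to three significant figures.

Step 1: 275 μL + 1.4 mL = 1675 μL total → factor 1675/275 = 6.0909
Step 2: 180 μL brought to 33.3 mL → factor 33300/180 = 185
Step 3: unknown factor x
Step 4: 1.5 mL + 7.5 mL = 9 mL total → factor 9/1.5 = 6
Step 5: 40-fold → factor 40
Product of known-step factors = 2.7044 × 10^5
Overall factor = 2.00 M / (0.0964 μM) = 2.0747 × 10^7
x = 2.0747 × 10^7 / 2.7044 × 10^5 = 76.7

76.7-fold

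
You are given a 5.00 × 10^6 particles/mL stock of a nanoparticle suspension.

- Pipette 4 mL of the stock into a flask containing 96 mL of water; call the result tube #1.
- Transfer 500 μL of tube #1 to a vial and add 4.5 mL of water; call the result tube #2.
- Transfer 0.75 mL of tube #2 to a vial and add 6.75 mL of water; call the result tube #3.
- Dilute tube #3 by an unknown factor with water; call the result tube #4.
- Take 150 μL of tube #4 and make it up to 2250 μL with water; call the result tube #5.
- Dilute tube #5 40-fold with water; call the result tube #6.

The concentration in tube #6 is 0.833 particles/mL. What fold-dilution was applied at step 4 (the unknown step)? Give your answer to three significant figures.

4.00-fold

Step 1: 4 mL + 96 mL = 100 mL total → factor 100/4 = 25
Step 2: 500 μL + 4.5 mL = 5000 μL total → factor 5000/500 = 10
Step 3: 0.75 mL + 6.75 mL = 7.5 mL total → factor 7.5/0.75 = 10
Step 4: unknown factor x
Step 5: 150 μL brought to 2250 μL → factor 2250/150 = 15
Step 6: 40-fold → factor 40
Product of known-step factors = 1.5 × 10^6
Overall factor = 5.00 × 10^6 particles/mL / (0.833 particles/mL) = 6.0024 × 10^6
x = 6.0024 × 10^6 / 1.5 × 10^6 = 4.00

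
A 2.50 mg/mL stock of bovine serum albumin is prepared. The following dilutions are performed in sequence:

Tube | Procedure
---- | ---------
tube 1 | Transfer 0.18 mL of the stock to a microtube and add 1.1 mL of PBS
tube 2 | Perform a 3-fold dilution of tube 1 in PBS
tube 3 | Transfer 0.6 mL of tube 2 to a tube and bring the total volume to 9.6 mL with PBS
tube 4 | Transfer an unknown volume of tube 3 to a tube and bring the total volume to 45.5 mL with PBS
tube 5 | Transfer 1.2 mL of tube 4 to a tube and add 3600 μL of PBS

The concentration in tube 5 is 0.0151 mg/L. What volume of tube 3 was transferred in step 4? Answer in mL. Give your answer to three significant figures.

0.375 mL

Step 1: 0.18 mL + 1.1 mL = 1.28 mL total → factor 1.28/0.18 = 7.1111
Step 2: 3-fold → factor 3
Step 3: 0.6 mL brought to 9.6 mL → factor 9.6/0.6 = 16
Step 4: v brought to 45.5 mL → factor = 45.5 mL/v
Step 5: 1.2 mL + 3600 μL = 4.8 mL total → factor 4.8/1.2 = 4
Product of known-step factors = 1365.3
Overall factor = 2.50 mg/mL / (0.0151 mg/L) = 1.6556 × 10^5
Step-4 factor = 1.6556 × 10^5 / 1365.3 = 121.26
v = 45.5 mL / 121.26 = 0.375 mL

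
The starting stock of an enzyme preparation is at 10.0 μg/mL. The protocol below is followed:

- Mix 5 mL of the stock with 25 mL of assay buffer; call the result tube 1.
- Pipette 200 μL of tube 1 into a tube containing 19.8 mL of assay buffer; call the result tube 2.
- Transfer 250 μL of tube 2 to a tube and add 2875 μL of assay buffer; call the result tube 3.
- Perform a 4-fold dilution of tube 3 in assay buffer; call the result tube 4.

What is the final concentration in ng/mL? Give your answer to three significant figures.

0.333 ng/mL

Step 1: 5 mL + 25 mL = 30 mL total → factor 30/5 = 6
Step 2: 200 μL + 19.8 mL = 20000 μL total → factor 20000/200 = 100
Step 3: 250 μL + 2875 μL = 3125 μL total → factor 3125/250 = 12.5
Step 4: 4-fold → factor 4
Overall dilution factor = 6 × 100 × 12.5 × 4 = 30000
Final = 10.0 μg/mL / 30000 = 0.0003333 μg/mL = 0.333 ng/mL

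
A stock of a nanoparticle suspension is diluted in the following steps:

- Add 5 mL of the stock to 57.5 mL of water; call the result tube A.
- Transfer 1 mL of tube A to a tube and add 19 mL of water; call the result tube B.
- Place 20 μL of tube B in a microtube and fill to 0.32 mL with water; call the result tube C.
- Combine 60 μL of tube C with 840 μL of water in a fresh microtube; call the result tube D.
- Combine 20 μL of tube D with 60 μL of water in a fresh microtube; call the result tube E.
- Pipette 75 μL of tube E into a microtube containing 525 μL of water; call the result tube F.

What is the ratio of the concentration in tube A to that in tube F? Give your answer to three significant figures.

1.54 × 10^5

Step 1: 5 mL + 57.5 mL = 62.5 mL total → factor 62.5/5 = 12.5
Step 2: 1 mL + 19 mL = 20 mL total → factor 20/1 = 20
Step 3: 20 μL brought to 0.32 mL → factor 320/20 = 16
Step 4: 60 μL + 840 μL = 900 μL total → factor 900/60 = 15
Step 5: 20 μL + 60 μL = 80 μL total → factor 80/20 = 4
Step 6: 75 μL + 525 μL = 600 μL total → factor 600/75 = 8
Dilution factor to tube A = 12.5; to tube F = 1.92 × 10^6
[tube A]/[tube F] = (factor to tube F)/(factor to tube A) = 1.92 × 10^6/12.5 = 1.54 × 10^5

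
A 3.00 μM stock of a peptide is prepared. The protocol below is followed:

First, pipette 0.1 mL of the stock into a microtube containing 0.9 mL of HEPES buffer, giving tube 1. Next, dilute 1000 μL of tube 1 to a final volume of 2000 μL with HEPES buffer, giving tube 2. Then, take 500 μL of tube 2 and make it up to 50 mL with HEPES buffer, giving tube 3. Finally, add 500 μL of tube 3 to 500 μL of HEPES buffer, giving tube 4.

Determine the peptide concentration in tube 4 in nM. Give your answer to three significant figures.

Step 1: 0.1 mL + 0.9 mL = 1 mL total → factor 1/0.1 = 10
Step 2: 1000 μL brought to 2000 μL → factor 2000/1000 = 2
Step 3: 500 μL brought to 50 mL → factor 50000/500 = 100
Step 4: 500 μL + 500 μL = 1000 μL total → factor 1000/500 = 2
Overall dilution factor = 10 × 2 × 100 × 2 = 4000
Final = 3.00 μM / 4000 = 0.0007500 μM = 0.750 nM

0.750 nM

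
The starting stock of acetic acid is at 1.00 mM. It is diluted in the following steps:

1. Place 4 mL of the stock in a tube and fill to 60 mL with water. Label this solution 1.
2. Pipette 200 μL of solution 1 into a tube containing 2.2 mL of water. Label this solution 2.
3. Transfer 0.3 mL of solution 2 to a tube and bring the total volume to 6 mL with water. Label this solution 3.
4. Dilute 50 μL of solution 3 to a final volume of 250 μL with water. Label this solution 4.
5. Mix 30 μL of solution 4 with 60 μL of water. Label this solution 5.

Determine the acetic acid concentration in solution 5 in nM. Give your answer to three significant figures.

18.5 nM

Step 1: 4 mL brought to 60 mL → factor 60/4 = 15
Step 2: 200 μL + 2.2 mL = 2400 μL total → factor 2400/200 = 12
Step 3: 0.3 mL brought to 6 mL → factor 6/0.3 = 20
Step 4: 50 μL brought to 250 μL → factor 250/50 = 5
Step 5: 30 μL + 60 μL = 90 μL total → factor 90/30 = 3
Overall dilution factor = 15 × 12 × 20 × 5 × 3 = 54000
Final = 1.00 mM / 54000 = 1.852 × 10^-5 mM = 18.5 nM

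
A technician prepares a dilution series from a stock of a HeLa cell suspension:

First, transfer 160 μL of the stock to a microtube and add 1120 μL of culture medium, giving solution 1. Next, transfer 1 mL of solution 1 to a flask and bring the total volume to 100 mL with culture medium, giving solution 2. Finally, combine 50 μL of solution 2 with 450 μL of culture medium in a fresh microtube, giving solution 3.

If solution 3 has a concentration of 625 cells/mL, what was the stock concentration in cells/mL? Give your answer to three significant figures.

5.00 × 10^6 cells/mL

Step 1: 160 μL + 1120 μL = 1280 μL total → factor 1280/160 = 8
Step 2: 1 mL brought to 100 mL → factor 100/1 = 100
Step 3: 50 μL + 450 μL = 500 μL total → factor 500/50 = 10
Overall dilution factor = 8 × 100 × 10 = 8000
Stock = 625 cells/mL × 8000 = 5.00 × 10^6 cells/mL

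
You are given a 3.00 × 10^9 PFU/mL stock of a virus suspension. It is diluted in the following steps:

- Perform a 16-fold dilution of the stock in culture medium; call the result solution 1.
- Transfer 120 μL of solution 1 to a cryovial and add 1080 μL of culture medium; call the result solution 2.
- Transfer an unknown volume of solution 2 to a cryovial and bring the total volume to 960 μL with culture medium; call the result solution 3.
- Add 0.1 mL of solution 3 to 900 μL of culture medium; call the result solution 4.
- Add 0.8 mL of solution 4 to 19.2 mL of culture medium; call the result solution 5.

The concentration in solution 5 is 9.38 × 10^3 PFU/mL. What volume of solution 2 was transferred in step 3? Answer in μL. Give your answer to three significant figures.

120 μL

Step 1: 16-fold → factor 16
Step 2: 120 μL + 1080 μL = 1200 μL total → factor 1200/120 = 10
Step 3: v brought to 960 μL → factor = 960 μL/v
Step 4: 0.1 mL + 900 μL = 1 mL total → factor 1/0.1 = 10
Step 5: 0.8 mL + 19.2 mL = 20 mL total → factor 20/0.8 = 25
Product of known-step factors = 40000
Overall factor = 3.00 × 10^9 PFU/mL / (9.38 × 10^3 PFU/mL) = 3.1983 × 10^5
Step-3 factor = 3.1983 × 10^5 / 40000 = 7.9957
v = 960 μL / 7.9957 = 120 μL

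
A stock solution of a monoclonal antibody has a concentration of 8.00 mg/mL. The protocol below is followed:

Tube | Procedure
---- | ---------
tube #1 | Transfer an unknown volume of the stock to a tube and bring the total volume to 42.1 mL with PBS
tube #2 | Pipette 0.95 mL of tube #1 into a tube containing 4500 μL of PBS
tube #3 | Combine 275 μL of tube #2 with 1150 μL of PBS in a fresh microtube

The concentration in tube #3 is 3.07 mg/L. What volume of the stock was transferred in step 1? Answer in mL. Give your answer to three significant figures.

Step 1: v brought to 42.1 mL → factor = 42.1 mL/v
Step 2: 0.95 mL + 4500 μL = 5.45 mL total → factor 5.45/0.95 = 5.7368
Step 3: 275 μL + 1150 μL = 1425 μL total → factor 1425/275 = 5.1818
Product of known-step factors = 29.727
Overall factor = 8.00 mg/mL / (3.07 mg/L) = 2605.9
Step-1 factor = 2605.9 / 29.727 = 87.659
v = 42.1 mL / 87.659 = 0.480 mL

0.480 mL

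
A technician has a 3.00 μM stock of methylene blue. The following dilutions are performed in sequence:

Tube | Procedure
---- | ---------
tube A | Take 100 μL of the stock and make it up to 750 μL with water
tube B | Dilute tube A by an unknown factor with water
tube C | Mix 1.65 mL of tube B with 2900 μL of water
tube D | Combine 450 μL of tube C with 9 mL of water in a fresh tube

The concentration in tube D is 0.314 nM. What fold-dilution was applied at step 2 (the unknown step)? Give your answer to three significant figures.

Step 1: 100 μL brought to 750 μL → factor 750/100 = 7.5
Step 2: unknown factor x
Step 3: 1.65 mL + 2900 μL = 4.55 mL total → factor 4.55/1.65 = 2.7576
Step 4: 450 μL + 9 mL = 9450 μL total → factor 9450/450 = 21
Product of known-step factors = 434.32
Overall factor = 3.00 μM / (0.314 nM) = 9554.1
x = 9554.1 / 434.32 = 22.0

22.0-fold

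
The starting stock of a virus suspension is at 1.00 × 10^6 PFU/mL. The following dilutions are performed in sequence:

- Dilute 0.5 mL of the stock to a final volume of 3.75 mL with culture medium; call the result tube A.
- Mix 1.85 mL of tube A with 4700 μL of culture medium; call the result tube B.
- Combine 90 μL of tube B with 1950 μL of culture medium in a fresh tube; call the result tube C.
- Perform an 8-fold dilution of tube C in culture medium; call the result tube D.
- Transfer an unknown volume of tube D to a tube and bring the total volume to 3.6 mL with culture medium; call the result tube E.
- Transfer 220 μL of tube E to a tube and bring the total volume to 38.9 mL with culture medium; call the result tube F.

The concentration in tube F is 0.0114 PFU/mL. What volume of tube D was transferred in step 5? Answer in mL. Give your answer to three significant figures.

Step 1: 0.5 mL brought to 3.75 mL → factor 3.75/0.5 = 7.5
Step 2: 1.85 mL + 4700 μL = 6.55 mL total → factor 6.55/1.85 = 3.5405
Step 3: 90 μL + 1950 μL = 2040 μL total → factor 2040/90 = 22.667
Step 4: 8-fold → factor 8
Step 5: v brought to 3.6 mL → factor = 3.6 mL/v
Step 6: 220 μL brought to 38.9 mL → factor 38900/220 = 176.82
Product of known-step factors = 8.514 × 10^5
Overall factor = 1.00 × 10^6 PFU/mL / (0.0114 PFU/mL) = 8.7719 × 10^7
Step-5 factor = 8.7719 × 10^7 / 8.514 × 10^5 = 103.03
v = 3.6 mL / 103.03 = 0.0349 mL

0.0349 mL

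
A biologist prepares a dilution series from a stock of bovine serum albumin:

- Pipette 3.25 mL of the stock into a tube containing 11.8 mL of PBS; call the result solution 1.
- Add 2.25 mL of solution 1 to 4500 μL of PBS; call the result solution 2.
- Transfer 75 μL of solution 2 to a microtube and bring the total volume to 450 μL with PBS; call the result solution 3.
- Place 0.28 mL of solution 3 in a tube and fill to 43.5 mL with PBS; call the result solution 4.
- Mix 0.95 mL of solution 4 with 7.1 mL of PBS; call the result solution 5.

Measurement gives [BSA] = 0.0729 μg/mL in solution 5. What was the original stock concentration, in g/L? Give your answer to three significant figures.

Step 1: 3.25 mL + 11.8 mL = 15.05 mL total → factor 15.05/3.25 = 4.6308
Step 2: 2.25 mL + 4500 μL = 6.75 mL total → factor 6.75/2.25 = 3
Step 3: 75 μL brought to 450 μL → factor 450/75 = 6
Step 4: 0.28 mL brought to 43.5 mL → factor 43.5/0.28 = 155.36
Step 5: 0.95 mL + 7.1 mL = 8.05 mL total → factor 8.05/0.95 = 8.4737
Overall dilution factor = 4.6308 × 3 × 6 × 155.36 × 8.4737 = 1.0973 × 10^5
Stock = 0.0729 μg/mL × 1.0973 × 10^5 = 7999 μg/mL = 8.00 g/L

8.00 g/L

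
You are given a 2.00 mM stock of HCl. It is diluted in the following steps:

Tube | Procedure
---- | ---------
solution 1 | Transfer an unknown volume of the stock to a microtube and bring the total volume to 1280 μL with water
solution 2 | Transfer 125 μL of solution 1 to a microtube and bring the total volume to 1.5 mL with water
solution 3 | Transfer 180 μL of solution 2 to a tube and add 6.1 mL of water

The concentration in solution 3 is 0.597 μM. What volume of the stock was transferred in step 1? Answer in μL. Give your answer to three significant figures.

Step 1: v brought to 1280 μL → factor = 1280 μL/v
Step 2: 125 μL brought to 1.5 mL → factor 1500/125 = 12
Step 3: 180 μL + 6.1 mL = 6280 μL total → factor 6280/180 = 34.889
Product of known-step factors = 418.67
Overall factor = 2.00 mM / (0.597 μM) = 3350.1
Step-1 factor = 3350.1 / 418.67 = 8.0018
v = 1280 μL / 8.0018 = 160 μL

160 μL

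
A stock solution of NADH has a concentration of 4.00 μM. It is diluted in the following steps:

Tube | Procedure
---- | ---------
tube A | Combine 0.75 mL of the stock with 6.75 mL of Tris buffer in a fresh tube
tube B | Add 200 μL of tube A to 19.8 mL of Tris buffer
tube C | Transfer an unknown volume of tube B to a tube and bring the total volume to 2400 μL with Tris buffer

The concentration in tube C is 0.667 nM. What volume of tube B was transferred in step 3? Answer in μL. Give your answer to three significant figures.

Step 1: 0.75 mL + 6.75 mL = 7.5 mL total → factor 7.5/0.75 = 10
Step 2: 200 μL + 19.8 mL = 20000 μL total → factor 20000/200 = 100
Step 3: v brought to 2400 μL → factor = 2400 μL/v
Product of known-step factors = 1000
Overall factor = 4.00 μM / (0.667 nM) = 5997
Step-3 factor = 5997 / 1000 = 5.997
v = 2400 μL / 5.997 = 400 μL

400 μL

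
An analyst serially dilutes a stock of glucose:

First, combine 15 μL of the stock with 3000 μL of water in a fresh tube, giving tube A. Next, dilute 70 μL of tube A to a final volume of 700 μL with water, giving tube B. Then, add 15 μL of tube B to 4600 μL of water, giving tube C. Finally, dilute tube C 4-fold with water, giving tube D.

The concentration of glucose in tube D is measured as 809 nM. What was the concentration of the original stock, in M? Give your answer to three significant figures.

2.00 M

Step 1: 15 μL + 3000 μL = 3015 μL total → factor 3015/15 = 201
Step 2: 70 μL brought to 700 μL → factor 700/70 = 10
Step 3: 15 μL + 4600 μL = 4615 μL total → factor 4615/15 = 307.67
Step 4: 4-fold → factor 4
Overall dilution factor = 201 × 10 × 307.67 × 4 = 2.4736 × 10^6
Stock = 809 nM × 2.4736 × 10^6 = 2.001 × 10^9 nM = 2.00 M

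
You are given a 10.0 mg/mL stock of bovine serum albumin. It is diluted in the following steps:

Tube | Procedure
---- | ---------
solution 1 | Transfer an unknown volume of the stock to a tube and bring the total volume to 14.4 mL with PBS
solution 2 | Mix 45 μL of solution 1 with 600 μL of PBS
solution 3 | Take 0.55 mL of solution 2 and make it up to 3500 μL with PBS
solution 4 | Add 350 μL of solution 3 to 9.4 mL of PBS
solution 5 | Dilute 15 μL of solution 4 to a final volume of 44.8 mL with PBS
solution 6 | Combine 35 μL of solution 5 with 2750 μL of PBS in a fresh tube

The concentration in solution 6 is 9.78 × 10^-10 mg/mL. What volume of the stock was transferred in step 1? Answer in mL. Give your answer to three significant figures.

0.850 mL

Step 1: v brought to 14.4 mL → factor = 14.4 mL/v
Step 2: 45 μL + 600 μL = 645 μL total → factor 645/45 = 14.333
Step 3: 0.55 mL brought to 3500 μL → factor 3.5/0.55 = 6.3636
Step 4: 350 μL + 9.4 mL = 9750 μL total → factor 9750/350 = 27.857
Step 5: 15 μL brought to 44.8 mL → factor 44800/15 = 2986.7
Step 6: 35 μL + 2750 μL = 2785 μL total → factor 2785/35 = 79.571
Product of known-step factors = 6.0386 × 10^8
Overall factor = 10.0 mg/mL / (9.78 × 10^-10 mg/mL) = 1.0225 × 10^10
Step-1 factor = 1.0225 × 10^10 / 6.0386 × 10^8 = 16.933
v = 14.4 mL / 16.933 = 0.850 mL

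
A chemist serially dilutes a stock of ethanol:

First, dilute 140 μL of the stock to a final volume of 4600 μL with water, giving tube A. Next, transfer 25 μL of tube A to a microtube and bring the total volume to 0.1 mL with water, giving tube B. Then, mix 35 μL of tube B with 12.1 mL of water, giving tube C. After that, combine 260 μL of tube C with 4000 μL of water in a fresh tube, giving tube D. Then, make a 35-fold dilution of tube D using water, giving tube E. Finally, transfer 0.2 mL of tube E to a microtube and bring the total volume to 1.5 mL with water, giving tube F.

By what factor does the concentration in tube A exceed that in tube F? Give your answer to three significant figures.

5.96 × 10^6

Step 1: 140 μL brought to 4600 μL → factor 4600/140 = 32.857
Step 2: 25 μL brought to 0.1 mL → factor 100/25 = 4
Step 3: 35 μL + 12.1 mL = 12135 μL total → factor 12135/35 = 346.71
Step 4: 260 μL + 4000 μL = 4260 μL total → factor 4260/260 = 16.385
Step 5: 35-fold → factor 35
Step 6: 0.2 mL brought to 1.5 mL → factor 1.5/0.2 = 7.5
Dilution factor to tube A = 32.857; to tube F = 1.9599 × 10^8
[tube A]/[tube F] = (factor to tube F)/(factor to tube A) = 1.9599 × 10^8/32.857 = 5.96 × 10^6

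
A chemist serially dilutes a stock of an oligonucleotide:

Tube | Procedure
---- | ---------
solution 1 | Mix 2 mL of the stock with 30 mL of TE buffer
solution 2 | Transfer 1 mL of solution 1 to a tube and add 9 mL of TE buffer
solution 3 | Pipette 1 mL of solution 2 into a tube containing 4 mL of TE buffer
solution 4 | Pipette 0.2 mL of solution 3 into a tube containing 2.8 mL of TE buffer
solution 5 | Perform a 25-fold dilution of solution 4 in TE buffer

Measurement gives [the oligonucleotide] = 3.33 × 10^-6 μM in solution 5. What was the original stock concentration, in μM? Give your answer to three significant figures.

Step 1: 2 mL + 30 mL = 32 mL total → factor 32/2 = 16
Step 2: 1 mL + 9 mL = 10 mL total → factor 10/1 = 10
Step 3: 1 mL + 4 mL = 5 mL total → factor 5/1 = 5
Step 4: 0.2 mL + 2.8 mL = 3 mL total → factor 3/0.2 = 15
Step 5: 25-fold → factor 25
Overall dilution factor = 16 × 10 × 5 × 15 × 25 = 3 × 10^5
Stock = 3.33 × 10^-6 μM × 3 × 10^5 = 0.999 μM

0.999 μM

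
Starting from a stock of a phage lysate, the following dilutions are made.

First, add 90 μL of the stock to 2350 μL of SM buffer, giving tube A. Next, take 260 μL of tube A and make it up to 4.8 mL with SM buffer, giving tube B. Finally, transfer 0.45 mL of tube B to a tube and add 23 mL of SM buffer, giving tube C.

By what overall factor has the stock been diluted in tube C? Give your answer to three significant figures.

2.61 × 10^4

Step 1: 90 μL + 2350 μL = 2440 μL total → factor 2440/90 = 27.111
Step 2: 260 μL brought to 4.8 mL → factor 4800/260 = 18.462
Step 3: 0.45 mL + 23 mL = 23.45 mL total → factor 23.45/0.45 = 52.111
Overall dilution factor = 27.111 × 18.462 × 52.111 = 26082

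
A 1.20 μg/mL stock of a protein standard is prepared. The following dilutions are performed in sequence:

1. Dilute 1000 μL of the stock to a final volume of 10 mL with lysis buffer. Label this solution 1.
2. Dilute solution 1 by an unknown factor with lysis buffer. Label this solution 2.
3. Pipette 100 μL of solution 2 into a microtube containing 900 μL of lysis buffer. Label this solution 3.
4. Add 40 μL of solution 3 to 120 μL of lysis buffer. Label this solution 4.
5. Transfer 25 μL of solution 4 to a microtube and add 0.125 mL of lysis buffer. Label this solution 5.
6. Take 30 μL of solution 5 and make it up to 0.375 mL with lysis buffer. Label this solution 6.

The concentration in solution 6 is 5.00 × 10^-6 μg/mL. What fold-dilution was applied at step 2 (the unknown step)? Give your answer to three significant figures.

Step 1: 1000 μL brought to 10 mL → factor 10000/1000 = 10
Step 2: unknown factor x
Step 3: 100 μL + 900 μL = 1000 μL total → factor 1000/100 = 10
Step 4: 40 μL + 120 μL = 160 μL total → factor 160/40 = 4
Step 5: 25 μL + 0.125 mL = 150 μL total → factor 150/25 = 6
Step 6: 30 μL brought to 0.375 mL → factor 375/30 = 12.5
Product of known-step factors = 30000
Overall factor = 1.20 μg/mL / (5.00 × 10^-6 μg/mL) = 2.4 × 10^5
x = 2.4 × 10^5 / 30000 = 8.00

8.00-fold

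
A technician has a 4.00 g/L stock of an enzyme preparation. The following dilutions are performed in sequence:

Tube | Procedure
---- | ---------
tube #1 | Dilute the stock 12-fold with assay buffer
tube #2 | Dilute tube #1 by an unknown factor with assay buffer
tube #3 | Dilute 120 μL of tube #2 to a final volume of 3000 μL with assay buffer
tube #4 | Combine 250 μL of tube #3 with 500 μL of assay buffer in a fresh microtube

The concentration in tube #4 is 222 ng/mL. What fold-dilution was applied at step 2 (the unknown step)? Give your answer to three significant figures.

20.0-fold

Step 1: 12-fold → factor 12
Step 2: unknown factor x
Step 3: 120 μL brought to 3000 μL → factor 3000/120 = 25
Step 4: 250 μL + 500 μL = 750 μL total → factor 750/250 = 3
Product of known-step factors = 900
Overall factor = 4.00 g/L / (222 ng/mL) = 18018
x = 18018 / 900 = 20.0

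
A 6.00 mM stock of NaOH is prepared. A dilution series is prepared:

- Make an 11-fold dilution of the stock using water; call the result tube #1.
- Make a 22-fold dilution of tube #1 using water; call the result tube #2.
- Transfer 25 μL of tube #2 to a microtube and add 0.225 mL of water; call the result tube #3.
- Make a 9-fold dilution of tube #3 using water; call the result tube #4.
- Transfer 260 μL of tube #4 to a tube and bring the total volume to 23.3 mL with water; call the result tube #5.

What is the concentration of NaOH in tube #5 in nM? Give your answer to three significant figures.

Step 1: 11-fold → factor 11
Step 2: 22-fold → factor 22
Step 3: 25 μL + 0.225 mL = 250 μL total → factor 250/25 = 10
Step 4: 9-fold → factor 9
Step 5: 260 μL brought to 23.3 mL → factor 23300/260 = 89.615
Overall dilution factor = 11 × 22 × 10 × 9 × 89.615 = 1.9518 × 10^6
Final = 6.00 mM / 1.9518 × 10^6 = 3.074 × 10^-6 mM = 3.07 nM

3.07 nM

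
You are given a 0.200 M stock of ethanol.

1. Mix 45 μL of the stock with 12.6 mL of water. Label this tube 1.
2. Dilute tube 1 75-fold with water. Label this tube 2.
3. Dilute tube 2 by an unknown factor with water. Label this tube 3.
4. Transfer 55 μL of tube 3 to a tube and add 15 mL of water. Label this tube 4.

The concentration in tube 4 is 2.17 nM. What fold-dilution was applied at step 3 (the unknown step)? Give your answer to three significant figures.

16.0-fold

Step 1: 45 μL + 12.6 mL = 12645 μL total → factor 12645/45 = 281
Step 2: 75-fold → factor 75
Step 3: unknown factor x
Step 4: 55 μL + 15 mL = 15055 μL total → factor 15055/55 = 273.73
Product of known-step factors = 5.7688 × 10^6
Overall factor = 0.200 M / (2.17 nM) = 9.2166 × 10^7
x = 9.2166 × 10^7 / 5.7688 × 10^6 = 16.0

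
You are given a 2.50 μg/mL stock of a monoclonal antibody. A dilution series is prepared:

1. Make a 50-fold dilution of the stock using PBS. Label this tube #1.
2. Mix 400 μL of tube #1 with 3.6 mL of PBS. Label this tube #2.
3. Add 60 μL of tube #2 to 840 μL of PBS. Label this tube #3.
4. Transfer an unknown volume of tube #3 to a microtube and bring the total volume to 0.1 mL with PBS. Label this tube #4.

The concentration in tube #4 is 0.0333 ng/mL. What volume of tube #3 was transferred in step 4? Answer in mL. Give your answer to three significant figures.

0.00999 mL

Step 1: 50-fold → factor 50
Step 2: 400 μL + 3.6 mL = 4000 μL total → factor 4000/400 = 10
Step 3: 60 μL + 840 μL = 900 μL total → factor 900/60 = 15
Step 4: v brought to 0.1 mL → factor = 0.1 mL/v
Product of known-step factors = 7500
Overall factor = 2.50 μg/mL / (0.0333 ng/mL) = 75075
Step-4 factor = 75075 / 7500 = 10.01
v = 0.1 mL / 10.01 = 0.00999 mL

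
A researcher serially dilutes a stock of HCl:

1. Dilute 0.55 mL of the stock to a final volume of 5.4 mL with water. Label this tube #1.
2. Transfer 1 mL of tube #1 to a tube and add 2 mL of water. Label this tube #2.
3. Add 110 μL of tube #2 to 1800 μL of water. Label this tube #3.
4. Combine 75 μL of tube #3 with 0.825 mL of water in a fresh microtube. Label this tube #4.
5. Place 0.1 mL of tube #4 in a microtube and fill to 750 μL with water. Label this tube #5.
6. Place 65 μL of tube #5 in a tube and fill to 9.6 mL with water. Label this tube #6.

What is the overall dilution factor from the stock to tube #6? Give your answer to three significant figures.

Step 1: 0.55 mL brought to 5.4 mL → factor 5.4/0.55 = 9.8182
Step 2: 1 mL + 2 mL = 3 mL total → factor 3/1 = 3
Step 3: 110 μL + 1800 μL = 1910 μL total → factor 1910/110 = 17.364
Step 4: 75 μL + 0.825 mL = 900 μL total → factor 900/75 = 12
Step 5: 0.1 mL brought to 750 μL → factor 0.75/0.1 = 7.5
Step 6: 65 μL brought to 9.6 mL → factor 9600/65 = 147.69
Overall dilution factor = 9.8182 × 3 × 17.364 × 12 × 7.5 × 147.69 = 6.7982 × 10^6

6.80 × 10^6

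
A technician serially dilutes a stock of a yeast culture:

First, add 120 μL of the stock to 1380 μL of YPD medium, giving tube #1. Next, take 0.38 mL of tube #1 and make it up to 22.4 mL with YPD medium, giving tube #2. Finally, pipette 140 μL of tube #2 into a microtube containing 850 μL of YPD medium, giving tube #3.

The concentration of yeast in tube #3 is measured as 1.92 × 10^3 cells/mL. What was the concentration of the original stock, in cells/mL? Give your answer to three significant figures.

Step 1: 120 μL + 1380 μL = 1500 μL total → factor 1500/120 = 12.5
Step 2: 0.38 mL brought to 22.4 mL → factor 22.4/0.38 = 58.947
Step 3: 140 μL + 850 μL = 990 μL total → factor 990/140 = 7.0714
Overall dilution factor = 12.5 × 58.947 × 7.0714 = 5210.5
Stock = 1.92 × 10^3 cells/mL × 5210.5 = 1.00 × 10^7 cells/mL

1.00 × 10^7 cells/mL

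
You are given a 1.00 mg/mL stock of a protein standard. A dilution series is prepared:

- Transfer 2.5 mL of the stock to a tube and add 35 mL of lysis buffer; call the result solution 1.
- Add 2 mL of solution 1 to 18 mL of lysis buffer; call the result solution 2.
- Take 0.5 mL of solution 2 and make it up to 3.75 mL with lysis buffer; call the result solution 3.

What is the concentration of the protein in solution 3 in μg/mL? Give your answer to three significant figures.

Step 1: 2.5 mL + 35 mL = 37.5 mL total → factor 37.5/2.5 = 15
Step 2: 2 mL + 18 mL = 20 mL total → factor 20/2 = 10
Step 3: 0.5 mL brought to 3.75 mL → factor 3.75/0.5 = 7.5
Overall dilution factor = 15 × 10 × 7.5 = 1125
Final = 1.00 mg/mL / 1125 = 0.0008889 mg/mL = 0.889 μg/mL

0.889 μg/mL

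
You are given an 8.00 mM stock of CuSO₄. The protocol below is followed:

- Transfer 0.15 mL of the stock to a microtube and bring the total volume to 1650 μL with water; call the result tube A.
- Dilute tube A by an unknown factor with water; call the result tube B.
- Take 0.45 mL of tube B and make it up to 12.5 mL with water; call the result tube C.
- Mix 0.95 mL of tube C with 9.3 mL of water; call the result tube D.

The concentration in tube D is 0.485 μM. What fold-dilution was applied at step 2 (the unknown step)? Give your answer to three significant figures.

5.00-fold

Step 1: 0.15 mL brought to 1650 μL → factor 1.65/0.15 = 11
Step 2: unknown factor x
Step 3: 0.45 mL brought to 12.5 mL → factor 12.5/0.45 = 27.778
Step 4: 0.95 mL + 9.3 mL = 10.25 mL total → factor 10.25/0.95 = 10.789
Product of known-step factors = 3296.8
Overall factor = 8.00 mM / (0.485 μM) = 16495
x = 16495 / 3296.8 = 5.00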